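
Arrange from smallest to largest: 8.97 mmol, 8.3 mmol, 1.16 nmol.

1.16 nmol < 8.3 mmol < 8.97 mmol

8.97 mmol = 0.00897 mol
8.3 mmol = 0.0083 mol
1.16 nmol = 0.00000000116 mol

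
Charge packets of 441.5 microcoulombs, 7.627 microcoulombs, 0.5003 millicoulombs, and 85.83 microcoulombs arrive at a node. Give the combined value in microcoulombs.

1035.257 microcoulombs

In microcoulombs:
  441.5 microcoulombs → 441.5
  7.627 microcoulombs → 7.627
  0.5003 millicoulombs = 0.5003 × 10^3 microcoulombs = 500.3
  85.83 microcoulombs → 85.83
Sum: 441.5 + 7.627 + 500.3 + 85.83 = 1035.257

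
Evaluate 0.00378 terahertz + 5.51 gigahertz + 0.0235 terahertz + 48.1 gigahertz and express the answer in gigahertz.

In gigahertz:
  0.00378 terahertz = 0.00378 × 10^3 gigahertz = 3.78
  5.51 gigahertz → 5.51
  0.0235 terahertz = 0.0235 × 10^3 gigahertz = 23.5
  48.1 gigahertz → 48.1
Sum: 3.78 + 5.51 + 23.5 + 48.1 = 80.89

80.89 gigahertz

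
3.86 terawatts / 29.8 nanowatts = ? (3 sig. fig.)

130000000000000000000

(3.86 × 10^12) / (29.8 × 10^-9) = 0.1295 × 10^21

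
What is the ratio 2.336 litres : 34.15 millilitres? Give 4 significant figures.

(2.336) / (34.15e-3) = 0.068404e3

68.40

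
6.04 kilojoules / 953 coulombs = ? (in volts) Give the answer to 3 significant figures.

6.34 volts

(6.04e3) / (953) = 0.0063379e3 V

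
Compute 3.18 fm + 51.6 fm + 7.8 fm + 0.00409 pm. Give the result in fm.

66.67 fm

In fm:
  3.18 fm → 3.18
  51.6 fm → 51.6
  7.8 fm → 7.8
  0.00409 pm = 0.00409 × 10³ fm = 4.09
Sum: 3.18 + 51.6 + 7.8 + 4.09 = 66.67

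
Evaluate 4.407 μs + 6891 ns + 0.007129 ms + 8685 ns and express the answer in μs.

In μs:
  4.407 μs → 4.407
  6891 ns = 6891e-3 μs = 6.891
  0.007129 ms = 0.007129e3 μs = 7.129
  8685 ns = 8685e-3 μs = 8.685
Sum: 4.407 + 6.891 + 7.129 + 8.685 = 27.112

27.112 μs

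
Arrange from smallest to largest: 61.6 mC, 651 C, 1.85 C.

61.6 mC < 1.85 C < 651 C

61.6 mC = 0.0616 C
651 C = 651 C
1.85 C = 1.85 C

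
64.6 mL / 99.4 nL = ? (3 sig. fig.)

(64.6e-3) / (99.4e-9) = 0.6499e6

650000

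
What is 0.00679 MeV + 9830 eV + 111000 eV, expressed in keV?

In keV:
  0.00679 MeV = 0.00679e3 keV = 6.79
  9830 eV = 9830e-3 keV = 9.83
  111000 eV = 111000e-3 keV = 111
Sum: 6.79 + 9.83 + 111 = 127.62

127.62 keV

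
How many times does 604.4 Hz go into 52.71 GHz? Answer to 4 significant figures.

(52.71e9) / (604.4) = 0.08721e9

87210000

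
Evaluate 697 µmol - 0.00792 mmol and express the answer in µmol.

In µmol:
  697 µmol → 697
  0.00792 mmol = 0.00792 × 10³ µmol = 7.92
Difference: 697 - 7.92 = 689.08

689.08 µmol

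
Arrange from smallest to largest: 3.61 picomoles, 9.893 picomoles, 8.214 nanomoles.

3.61 picomoles < 9.893 picomoles < 8.214 nanomoles

3.61 picomoles = 0.00000000000361 moles
9.893 picomoles = 0.000000000009893 moles
8.214 nanomoles = 0.000000008214 moles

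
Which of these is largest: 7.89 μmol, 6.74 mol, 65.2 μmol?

7.89 μmol = 0.00000789 mol
6.74 mol = 6.74 mol
65.2 μmol = 0.0000652 mol

6.74 mol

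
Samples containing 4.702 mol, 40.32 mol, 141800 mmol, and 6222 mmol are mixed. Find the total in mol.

193.044 mol

In mol:
  4.702 mol → 4.702
  40.32 mol → 40.32
  141800 mmol = 141800e-3 mol = 141.8
  6222 mmol = 6222e-3 mol = 6.222
Sum: 4.702 + 40.32 + 141.8 + 6.222 = 193.044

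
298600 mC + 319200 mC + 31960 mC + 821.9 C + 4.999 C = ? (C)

1476.659 C

In C:
  298600 mC = 298600e-3 C = 298.6
  319200 mC = 319200e-3 C = 319.2
  31960 mC = 31960e-3 C = 31.96
  821.9 C → 821.9
  4.999 C → 4.999
Sum: 298.6 + 319.2 + 31.96 + 821.9 + 4.999 = 1476.659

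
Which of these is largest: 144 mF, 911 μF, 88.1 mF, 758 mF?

144 mF = 0.144 F
911 μF = 0.000911 F
88.1 mF = 0.0881 F
758 mF = 0.758 F

758 mF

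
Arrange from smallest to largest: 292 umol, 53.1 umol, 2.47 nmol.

292 umol = 0.000292 mol
53.1 umol = 0.0000531 mol
2.47 nmol = 0.00000000247 mol

2.47 nmol < 53.1 umol < 292 umol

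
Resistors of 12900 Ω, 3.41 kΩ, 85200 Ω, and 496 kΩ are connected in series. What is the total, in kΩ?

597.51 kΩ

In kΩ:
  12900 Ω = 12900e-3 kΩ = 12.9
  3.41 kΩ → 3.41
  85200 Ω = 85200e-3 kΩ = 85.2
  496 kΩ → 496
Sum: 12.9 + 3.41 + 85.2 + 496 = 597.51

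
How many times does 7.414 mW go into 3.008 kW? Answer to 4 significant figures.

405700

(3.008e3) / (7.414e-3) = 0.40572e6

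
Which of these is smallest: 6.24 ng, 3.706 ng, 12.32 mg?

3.706 ng

6.24 ng = 0.00000000624 g
3.706 ng = 0.000000003706 g
12.32 mg = 0.01232 g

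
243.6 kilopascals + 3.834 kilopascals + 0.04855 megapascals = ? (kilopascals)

In kilopascals:
  243.6 kilopascals → 243.6
  3.834 kilopascals → 3.834
  0.04855 megapascals = 0.04855 × 10^3 kilopascals = 48.55
Sum: 243.6 + 3.834 + 48.55 = 295.984

295.984 kilopascals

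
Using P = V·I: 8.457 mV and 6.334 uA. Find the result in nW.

8.457 × 10⁻³ × 6.334 × 10⁻⁶ = 53.566638 × 10⁻⁹ W

53.566638 nW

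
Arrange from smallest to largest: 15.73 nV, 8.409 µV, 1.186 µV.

15.73 nV < 1.186 µV < 8.409 µV

15.73 nV = 0.00000001573 V
8.409 µV = 0.000008409 V
1.186 µV = 0.000001186 V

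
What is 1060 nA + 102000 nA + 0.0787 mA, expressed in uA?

181.76 uA

In uA:
  1060 nA = 1060 × 10^-3 uA = 1.06
  102000 nA = 102000 × 10^-3 uA = 102
  0.0787 mA = 0.0787 × 10^3 uA = 78.7
Sum: 1.06 + 102 + 78.7 = 181.76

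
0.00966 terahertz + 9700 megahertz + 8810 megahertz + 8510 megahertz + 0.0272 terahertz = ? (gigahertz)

63.88 gigahertz

In gigahertz:
  0.00966 terahertz = 0.00966 × 10^3 gigahertz = 9.66
  9700 megahertz = 9700 × 10^-3 gigahertz = 9.7
  8810 megahertz = 8810 × 10^-3 gigahertz = 8.81
  8510 megahertz = 8510 × 10^-3 gigahertz = 8.51
  0.0272 terahertz = 0.0272 × 10^3 gigahertz = 27.2
Sum: 9.66 + 9.7 + 8.81 + 8.51 + 27.2 = 63.88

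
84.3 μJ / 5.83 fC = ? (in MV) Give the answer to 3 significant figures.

14500 MV

(84.3 × 10⁻⁶) / (5.83 × 10⁻¹⁵) = 14.46 × 10⁹ V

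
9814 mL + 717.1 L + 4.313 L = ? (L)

In L:
  9814 mL = 9814e-3 L = 9.814
  717.1 L → 717.1
  4.313 L → 4.313
Sum: 9.814 + 717.1 + 4.313 = 731.227

731.227 L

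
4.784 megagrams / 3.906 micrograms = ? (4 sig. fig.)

1225000000000

(4.784 × 10^6) / (3.906 × 10^-6) = 1.2248 × 10^12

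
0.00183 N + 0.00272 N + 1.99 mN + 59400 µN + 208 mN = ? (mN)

273.94 mN

In mN:
  0.00183 N = 0.00183 × 10^3 mN = 1.83
  0.00272 N = 0.00272 × 10^3 mN = 2.72
  1.99 mN → 1.99
  59400 µN = 59400 × 10^-3 mN = 59.4
  208 mN → 208
Sum: 1.83 + 2.72 + 1.99 + 59.4 + 208 = 273.94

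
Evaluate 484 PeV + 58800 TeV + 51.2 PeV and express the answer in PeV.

594 PeV

In PeV:
  484 PeV → 484
  58800 TeV = 58800 × 10^-3 PeV = 58.8
  51.2 PeV → 51.2
Sum: 484 + 58.8 + 51.2 = 594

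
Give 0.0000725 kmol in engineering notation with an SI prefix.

72.5 mmol

= 72.5e-3 mol; 1e-3 is milli.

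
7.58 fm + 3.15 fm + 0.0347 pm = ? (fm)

In fm:
  7.58 fm → 7.58
  3.15 fm → 3.15
  0.0347 pm = 0.0347e3 fm = 34.7
Sum: 7.58 + 3.15 + 34.7 = 45.43

45.43 fm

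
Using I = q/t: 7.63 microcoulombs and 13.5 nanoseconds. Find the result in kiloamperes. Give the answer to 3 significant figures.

0.565 kiloamperes

(7.63 × 10⁻⁶) / (13.5 × 10⁻⁹) = 0.56519 × 10³ A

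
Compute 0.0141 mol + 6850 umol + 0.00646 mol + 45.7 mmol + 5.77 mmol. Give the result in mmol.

78.88 mmol

In mmol:
  0.0141 mol = 0.0141e3 mmol = 14.1
  6850 umol = 6850e-3 mmol = 6.85
  0.00646 mol = 0.00646e3 mmol = 6.46
  45.7 mmol → 45.7
  5.77 mmol → 5.77
Sum: 14.1 + 6.85 + 6.46 + 45.7 + 5.77 = 78.88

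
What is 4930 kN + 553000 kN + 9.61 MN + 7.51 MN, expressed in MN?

575.05 MN

In MN:
  4930 kN = 4930 × 10^-3 MN = 4.93
  553000 kN = 553000 × 10^-3 MN = 553
  9.61 MN → 9.61
  7.51 MN → 7.51
Sum: 4.93 + 553 + 9.61 + 7.51 = 575.05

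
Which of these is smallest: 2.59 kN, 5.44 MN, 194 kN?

2.59 kN

2.59 kN = 2590 N
5.44 MN = 5440000 N
194 kN = 194000 N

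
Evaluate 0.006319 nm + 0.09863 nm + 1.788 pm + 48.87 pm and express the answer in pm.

In pm:
  0.006319 nm = 0.006319 × 10^3 pm = 6.319
  0.09863 nm = 0.09863 × 10^3 pm = 98.63
  1.788 pm → 1.788
  48.87 pm → 48.87
Sum: 6.319 + 98.63 + 1.788 + 48.87 = 155.607

155.607 pm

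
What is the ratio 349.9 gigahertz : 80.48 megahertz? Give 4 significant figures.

4348

(349.9e9) / (80.48e6) = 4.3477e3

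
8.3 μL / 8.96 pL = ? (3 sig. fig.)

926000

(8.3 × 10^-6) / (8.96 × 10^-12) = 0.9263 × 10^6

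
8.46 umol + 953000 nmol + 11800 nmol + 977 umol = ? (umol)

In umol:
  8.46 umol → 8.46
  953000 nmol = 953000 × 10⁻³ umol = 953
  11800 nmol = 11800 × 10⁻³ umol = 11.8
  977 umol → 977
Sum: 8.46 + 953 + 11.8 + 977 = 1950.26

1950.26 umol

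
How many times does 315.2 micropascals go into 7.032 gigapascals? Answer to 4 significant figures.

22310000000000

(7.032e9) / (315.2e-6) = 0.02231e15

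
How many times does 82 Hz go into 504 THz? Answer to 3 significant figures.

6150000000000

(504e12) / (82) = 6.146e12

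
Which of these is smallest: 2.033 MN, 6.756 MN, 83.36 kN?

83.36 kN

2.033 MN = 2033000 N
6.756 MN = 6756000 N
83.36 kN = 83360 N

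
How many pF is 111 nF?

111000 pF

nano = 10^-9, pico = 10^-12; factor is 10^3.
111 × 10^3 = 111000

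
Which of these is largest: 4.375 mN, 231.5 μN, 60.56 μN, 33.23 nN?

4.375 mN

4.375 mN = 0.004375 N
231.5 μN = 0.0002315 N
60.56 μN = 0.00006056 N
33.23 nN = 0.00000003323 N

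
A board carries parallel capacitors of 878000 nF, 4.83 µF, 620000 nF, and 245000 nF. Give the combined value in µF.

1747.83 µF

In µF:
  878000 nF = 878000 × 10⁻³ µF = 878
  4.83 µF → 4.83
  620000 nF = 620000 × 10⁻³ µF = 620
  245000 nF = 245000 × 10⁻³ µF = 245
Sum: 878 + 4.83 + 620 + 245 = 1747.83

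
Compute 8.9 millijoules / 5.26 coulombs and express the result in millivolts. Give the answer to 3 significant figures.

(8.9 × 10⁻³) / (5.26) = 1.692 × 10⁻³ V

1.69 millivolts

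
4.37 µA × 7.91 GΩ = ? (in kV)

4.37 × 10⁻⁶ × 7.91 × 10⁹ = 34.5667 × 10³ V

34.5667 kV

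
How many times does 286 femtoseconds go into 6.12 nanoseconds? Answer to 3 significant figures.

(6.12e-9) / (286e-15) = 0.0214e6

21400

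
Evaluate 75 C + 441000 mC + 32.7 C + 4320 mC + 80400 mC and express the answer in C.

633.42 C

In C:
  75 C → 75
  441000 mC = 441000 × 10^-3 C = 441
  32.7 C → 32.7
  4320 mC = 4320 × 10^-3 C = 4.32
  80400 mC = 80400 × 10^-3 C = 80.4
Sum: 75 + 441 + 32.7 + 4.32 + 80.4 = 633.42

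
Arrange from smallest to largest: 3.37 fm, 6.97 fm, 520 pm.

3.37 fm = 0.00000000000000337 m
6.97 fm = 0.00000000000000697 m
520 pm = 0.00000000052 m

3.37 fm < 6.97 fm < 520 pm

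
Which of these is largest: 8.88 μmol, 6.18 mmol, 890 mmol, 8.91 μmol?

890 mmol

8.88 μmol = 0.00000888 mol
6.18 mmol = 0.00618 mol
890 mmol = 0.89 mol
8.91 μmol = 0.00000891 mol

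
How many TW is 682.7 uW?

0.0000000000000006827 TW

micro = 10⁻⁶, tera = 10¹²; factor is 10⁻¹⁸.
682.7 × 10⁻¹⁸ = 0.0000000000000006827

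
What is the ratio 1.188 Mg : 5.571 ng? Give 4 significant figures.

213200000000000

(1.188 × 10^6) / (5.571 × 10^-9) = 0.21325 × 10^15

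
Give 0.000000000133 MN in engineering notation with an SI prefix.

= 133e-6 N; 1e-6 is micro.

133 µN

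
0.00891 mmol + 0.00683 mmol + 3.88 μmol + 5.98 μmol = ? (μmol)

In μmol:
  0.00891 mmol = 0.00891 × 10^3 μmol = 8.91
  0.00683 mmol = 0.00683 × 10^3 μmol = 6.83
  3.88 μmol → 3.88
  5.98 μmol → 5.98
Sum: 8.91 + 6.83 + 3.88 + 5.98 = 25.6

25.6 μmol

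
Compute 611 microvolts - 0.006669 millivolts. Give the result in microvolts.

In microvolts:
  611 microvolts → 611
  0.006669 millivolts = 0.006669e3 microvolts = 6.669
Difference: 611 - 6.669 = 604.331

604.331 microvolts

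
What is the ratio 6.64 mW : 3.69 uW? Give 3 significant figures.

(6.64 × 10^-3) / (3.69 × 10^-6) = 1.799 × 10^3

1800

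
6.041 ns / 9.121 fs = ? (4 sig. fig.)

(6.041 × 10⁻⁹) / (9.121 × 10⁻¹⁵) = 0.66232 × 10⁶

662300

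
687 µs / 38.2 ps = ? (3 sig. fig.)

(687 × 10⁻⁶) / (38.2 × 10⁻¹²) = 17.98 × 10⁶

18000000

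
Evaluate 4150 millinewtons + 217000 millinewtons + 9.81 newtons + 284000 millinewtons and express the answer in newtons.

514.96 newtons

In newtons:
  4150 millinewtons = 4150 × 10^-3 newtons = 4.15
  217000 millinewtons = 217000 × 10^-3 newtons = 217
  9.81 newtons → 9.81
  284000 millinewtons = 284000 × 10^-3 newtons = 284
Sum: 4.15 + 217 + 9.81 + 284 = 514.96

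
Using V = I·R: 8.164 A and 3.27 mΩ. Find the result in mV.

8.164 × 3.27 × 10^-3 = 26.69628 × 10^-3 V

26.69628 mV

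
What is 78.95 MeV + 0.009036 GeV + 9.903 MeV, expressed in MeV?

97.889 MeV

In MeV:
  78.95 MeV → 78.95
  0.009036 GeV = 0.009036 × 10^3 MeV = 9.036
  9.903 MeV → 9.903
Sum: 78.95 + 9.036 + 9.903 = 97.889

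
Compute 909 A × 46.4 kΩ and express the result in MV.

42.1776 MV

909 × 46.4e3 = 42177.6e3 V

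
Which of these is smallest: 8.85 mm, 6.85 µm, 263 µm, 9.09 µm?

8.85 mm = 0.00885 m
6.85 µm = 0.00000685 m
263 µm = 0.000263 m
9.09 µm = 0.00000909 m

6.85 µm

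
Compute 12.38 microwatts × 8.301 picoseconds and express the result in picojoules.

12.38e-6 × 8.301e-12 = 102.76638e-18 J

0.00010276638 picojoules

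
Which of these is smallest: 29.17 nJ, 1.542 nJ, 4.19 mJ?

1.542 nJ

29.17 nJ = 0.00000002917 J
1.542 nJ = 0.000000001542 J
4.19 mJ = 0.00419 J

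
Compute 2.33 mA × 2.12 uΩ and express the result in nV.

2.33 × 10⁻³ × 2.12 × 10⁻⁶ = 4.9396 × 10⁻⁹ V

4.9396 nV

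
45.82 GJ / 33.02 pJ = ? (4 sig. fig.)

(45.82 × 10^9) / (33.02 × 10^-12) = 1.3876 × 10^21

1388000000000000000000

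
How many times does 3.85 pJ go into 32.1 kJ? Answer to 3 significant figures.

8340000000000000

(32.1 × 10^3) / (3.85 × 10^-12) = 8.338 × 10^15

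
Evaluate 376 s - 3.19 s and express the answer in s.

372.81 s

In s:
  376 s → 376
  3.19 s → 3.19
Difference: 376 - 3.19 = 372.81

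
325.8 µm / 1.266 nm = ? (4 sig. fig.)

(325.8e-6) / (1.266e-9) = 257.35e3

257300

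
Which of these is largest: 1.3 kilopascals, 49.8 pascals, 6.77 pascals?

1.3 kilopascals

1.3 kilopascals = 1300 pascals
49.8 pascals = 49.8 pascals
6.77 pascals = 6.77 pascals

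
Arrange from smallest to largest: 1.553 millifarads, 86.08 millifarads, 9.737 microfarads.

9.737 microfarads < 1.553 millifarads < 86.08 millifarads

1.553 millifarads = 0.001553 farads
86.08 millifarads = 0.08608 farads
9.737 microfarads = 0.000009737 farads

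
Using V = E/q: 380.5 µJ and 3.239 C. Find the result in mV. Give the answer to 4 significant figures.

0.1175 mV

(380.5 × 10⁻⁶) / (3.239) = 117.475 × 10⁻⁶ V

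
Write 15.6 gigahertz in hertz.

15600000000 hertz

giga = 10⁹, (no prefix) = 10⁰; factor is 10⁹.
15.6 × 10⁹ = 15600000000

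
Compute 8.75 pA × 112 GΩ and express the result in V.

8.75 × 10^-12 × 112 × 10^9 = 980 × 10^-3 V

0.98 V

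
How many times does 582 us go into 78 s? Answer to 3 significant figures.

(78) / (582e-6) = 0.134e6

134000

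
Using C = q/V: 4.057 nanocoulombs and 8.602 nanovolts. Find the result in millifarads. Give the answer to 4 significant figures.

471.6 millifarads

(4.057 × 10^-9) / (8.602 × 10^-9) = 0.471635 F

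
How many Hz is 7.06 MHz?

mega = 10⁶, (no prefix) = 10⁰; factor is 10⁶.
7.06 × 10⁶ = 7060000

7060000 Hz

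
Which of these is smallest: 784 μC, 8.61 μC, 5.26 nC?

5.26 nC

784 μC = 0.000784 C
8.61 μC = 0.00000861 C
5.26 nC = 0.00000000526 C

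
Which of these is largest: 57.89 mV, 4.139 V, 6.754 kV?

6.754 kV

57.89 mV = 0.05789 V
4.139 V = 4.139 V
6.754 kV = 6754 V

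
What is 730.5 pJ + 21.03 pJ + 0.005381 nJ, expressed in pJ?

In pJ:
  730.5 pJ → 730.5
  21.03 pJ → 21.03
  0.005381 nJ = 0.005381e3 pJ = 5.381
Sum: 730.5 + 21.03 + 5.381 = 756.911

756.911 pJ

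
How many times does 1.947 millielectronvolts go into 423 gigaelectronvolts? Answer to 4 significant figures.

217300000000000

(423 × 10⁹) / (1.947 × 10⁻³) = 217.26 × 10¹²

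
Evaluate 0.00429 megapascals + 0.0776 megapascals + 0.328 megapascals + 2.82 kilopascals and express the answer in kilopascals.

412.71 kilopascals

In kilopascals:
  0.00429 megapascals = 0.00429e3 kilopascals = 4.29
  0.0776 megapascals = 0.0776e3 kilopascals = 77.6
  0.328 megapascals = 0.328e3 kilopascals = 328
  2.82 kilopascals → 2.82
Sum: 4.29 + 77.6 + 328 + 2.82 = 412.71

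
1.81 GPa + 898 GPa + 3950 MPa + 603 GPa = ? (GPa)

In GPa:
  1.81 GPa → 1.81
  898 GPa → 898
  3950 MPa = 3950e-3 GPa = 3.95
  603 GPa → 603
Sum: 1.81 + 898 + 3.95 + 603 = 1506.76

1506.76 GPa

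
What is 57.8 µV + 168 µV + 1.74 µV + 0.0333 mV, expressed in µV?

In µV:
  57.8 µV → 57.8
  168 µV → 168
  1.74 µV → 1.74
  0.0333 mV = 0.0333e3 µV = 33.3
Sum: 57.8 + 168 + 1.74 + 33.3 = 260.84

260.84 µV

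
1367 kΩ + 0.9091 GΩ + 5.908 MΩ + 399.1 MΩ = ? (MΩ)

In MΩ:
  1367 kΩ = 1367e-3 MΩ = 1.367
  0.9091 GΩ = 0.9091e3 MΩ = 909.1
  5.908 MΩ → 5.908
  399.1 MΩ → 399.1
Sum: 1.367 + 909.1 + 5.908 + 399.1 = 1315.475

1315.475 MΩ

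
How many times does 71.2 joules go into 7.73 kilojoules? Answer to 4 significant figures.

(7.73e3) / (71.2) = 0.10857e3

108.6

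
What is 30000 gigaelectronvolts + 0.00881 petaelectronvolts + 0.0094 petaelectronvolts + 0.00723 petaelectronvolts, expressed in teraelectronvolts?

In teraelectronvolts:
  30000 gigaelectronvolts = 30000 × 10^-3 teraelectronvolts = 30
  0.00881 petaelectronvolts = 0.00881 × 10^3 teraelectronvolts = 8.81
  0.0094 petaelectronvolts = 0.0094 × 10^3 teraelectronvolts = 9.4
  0.00723 petaelectronvolts = 0.00723 × 10^3 teraelectronvolts = 7.23
Sum: 30 + 8.81 + 9.4 + 7.23 = 55.44

55.44 teraelectronvolts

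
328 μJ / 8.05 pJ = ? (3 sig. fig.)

(328e-6) / (8.05e-12) = 40.75e6

40700000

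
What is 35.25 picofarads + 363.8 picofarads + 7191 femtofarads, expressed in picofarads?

406.241 picofarads

In picofarads:
  35.25 picofarads → 35.25
  363.8 picofarads → 363.8
  7191 femtofarads = 7191 × 10⁻³ picofarads = 7.191
Sum: 35.25 + 363.8 + 7.191 = 406.241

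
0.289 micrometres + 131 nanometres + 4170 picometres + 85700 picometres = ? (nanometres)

In nanometres:
  0.289 micrometres = 0.289 × 10^3 nanometres = 289
  131 nanometres → 131
  4170 picometres = 4170 × 10^-3 nanometres = 4.17
  85700 picometres = 85700 × 10^-3 nanometres = 85.7
Sum: 289 + 131 + 4.17 + 85.7 = 509.87

509.87 nanometres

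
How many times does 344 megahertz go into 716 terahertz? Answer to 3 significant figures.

(716e12) / (344e6) = 2.081e6

2080000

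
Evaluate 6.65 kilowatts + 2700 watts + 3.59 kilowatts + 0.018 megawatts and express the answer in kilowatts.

In kilowatts:
  6.65 kilowatts → 6.65
  2700 watts = 2700e-3 kilowatts = 2.7
  3.59 kilowatts → 3.59
  0.018 megawatts = 0.018e3 kilowatts = 18
Sum: 6.65 + 2.7 + 3.59 + 18 = 30.94

30.94 kilowatts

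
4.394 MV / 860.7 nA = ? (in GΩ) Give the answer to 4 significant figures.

(4.394 × 10^6) / (860.7 × 10^-9) = 0.00510515 × 10^15 Ω

5105 GΩ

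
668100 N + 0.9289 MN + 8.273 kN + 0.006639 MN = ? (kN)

1611.912 kN

In kN:
  668100 N = 668100 × 10⁻³ kN = 668.1
  0.9289 MN = 0.9289 × 10³ kN = 928.9
  8.273 kN → 8.273
  0.006639 MN = 0.006639 × 10³ kN = 6.639
Sum: 668.1 + 928.9 + 8.273 + 6.639 = 1611.912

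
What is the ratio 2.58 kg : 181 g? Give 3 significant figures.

14.3

(2.58 × 10³) / (181) = 0.01425 × 10³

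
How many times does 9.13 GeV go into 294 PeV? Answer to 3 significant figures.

32200000

(294 × 10^15) / (9.13 × 10^9) = 32.2 × 10^6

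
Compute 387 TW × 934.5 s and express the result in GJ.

361651500 GJ

387e12 × 934.5 = 361651.5e12 J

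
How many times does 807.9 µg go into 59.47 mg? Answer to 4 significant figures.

73.61

(59.47 × 10^-3) / (807.9 × 10^-6) = 0.073611 × 10^3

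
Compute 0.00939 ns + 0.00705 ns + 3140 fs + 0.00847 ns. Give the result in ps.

In ps:
  0.00939 ns = 0.00939 × 10³ ps = 9.39
  0.00705 ns = 0.00705 × 10³ ps = 7.05
  3140 fs = 3140 × 10⁻³ ps = 3.14
  0.00847 ns = 0.00847 × 10³ ps = 8.47
Sum: 9.39 + 7.05 + 3.14 + 8.47 = 28.05

28.05 ps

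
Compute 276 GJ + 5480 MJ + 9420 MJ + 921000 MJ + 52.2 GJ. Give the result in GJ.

1264.1 GJ

In GJ:
  276 GJ → 276
  5480 MJ = 5480 × 10⁻³ GJ = 5.48
  9420 MJ = 9420 × 10⁻³ GJ = 9.42
  921000 MJ = 921000 × 10⁻³ GJ = 921
  52.2 GJ → 52.2
Sum: 276 + 5.48 + 9.42 + 921 + 52.2 = 1264.1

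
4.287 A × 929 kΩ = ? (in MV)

3.982623 MV

4.287 × 929 × 10^3 = 3982.623 × 10^3 V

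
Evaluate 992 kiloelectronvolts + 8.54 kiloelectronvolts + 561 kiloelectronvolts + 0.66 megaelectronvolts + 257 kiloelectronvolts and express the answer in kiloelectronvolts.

In kiloelectronvolts:
  992 kiloelectronvolts → 992
  8.54 kiloelectronvolts → 8.54
  561 kiloelectronvolts → 561
  0.66 megaelectronvolts = 0.66e3 kiloelectronvolts = 660
  257 kiloelectronvolts → 257
Sum: 992 + 8.54 + 561 + 660 + 257 = 2478.54

2478.54 kiloelectronvolts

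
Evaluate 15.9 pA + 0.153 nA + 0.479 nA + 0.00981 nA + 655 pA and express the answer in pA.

1312.71 pA

In pA:
  15.9 pA → 15.9
  0.153 nA = 0.153 × 10³ pA = 153
  0.479 nA = 0.479 × 10³ pA = 479
  0.00981 nA = 0.00981 × 10³ pA = 9.81
  655 pA → 655
Sum: 15.9 + 153 + 479 + 9.81 + 655 = 1312.71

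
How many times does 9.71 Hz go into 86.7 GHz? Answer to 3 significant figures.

(86.7 × 10^9) / (9.71) = 8.929 × 10^9

8930000000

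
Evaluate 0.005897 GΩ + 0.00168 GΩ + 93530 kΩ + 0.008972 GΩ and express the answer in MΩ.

110.079 MΩ

In MΩ:
  0.005897 GΩ = 0.005897 × 10^3 MΩ = 5.897
  0.00168 GΩ = 0.00168 × 10^3 MΩ = 1.68
  93530 kΩ = 93530 × 10^-3 MΩ = 93.53
  0.008972 GΩ = 0.008972 × 10^3 MΩ = 8.972
Sum: 5.897 + 1.68 + 93.53 + 8.972 = 110.079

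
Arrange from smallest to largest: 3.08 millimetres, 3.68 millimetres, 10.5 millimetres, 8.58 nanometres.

8.58 nanometres < 3.08 millimetres < 3.68 millimetres < 10.5 millimetres

3.08 millimetres = 0.00308 metres
3.68 millimetres = 0.00368 metres
10.5 millimetres = 0.0105 metres
8.58 nanometres = 0.00000000858 metres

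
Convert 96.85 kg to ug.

kilo = 1e3, micro = 1e-6; factor is 1e9.
96.85 × 1e9 = 96850000000

96850000000 ug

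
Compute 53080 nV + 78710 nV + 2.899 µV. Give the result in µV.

In µV:
  53080 nV = 53080 × 10⁻³ µV = 53.08
  78710 nV = 78710 × 10⁻³ µV = 78.71
  2.899 µV → 2.899
Sum: 53.08 + 78.71 + 2.899 = 134.689

134.689 µV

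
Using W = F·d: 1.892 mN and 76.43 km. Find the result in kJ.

1.892 × 10^-3 × 76.43 × 10^3 = 144.60556 J

0.14460556 kJ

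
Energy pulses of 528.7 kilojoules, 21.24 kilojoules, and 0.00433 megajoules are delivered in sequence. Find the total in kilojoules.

554.27 kilojoules

In kilojoules:
  528.7 kilojoules → 528.7
  21.24 kilojoules → 21.24
  0.00433 megajoules = 0.00433 × 10³ kilojoules = 4.33
Sum: 528.7 + 21.24 + 4.33 = 554.27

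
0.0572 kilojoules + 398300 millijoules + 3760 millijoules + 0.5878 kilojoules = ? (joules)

1047.06 joules

In joules:
  0.0572 kilojoules = 0.0572 × 10³ joules = 57.2
  398300 millijoules = 398300 × 10⁻³ joules = 398.3
  3760 millijoules = 3760 × 10⁻³ joules = 3.76
  0.5878 kilojoules = 0.5878 × 10³ joules = 587.8
Sum: 57.2 + 398.3 + 3.76 + 587.8 = 1047.06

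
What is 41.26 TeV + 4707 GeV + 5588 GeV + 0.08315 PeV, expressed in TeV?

In TeV:
  41.26 TeV → 41.26
  4707 GeV = 4707e-3 TeV = 4.707
  5588 GeV = 5588e-3 TeV = 5.588
  0.08315 PeV = 0.08315e3 TeV = 83.15
Sum: 41.26 + 4.707 + 5.588 + 83.15 = 134.705

134.705 TeV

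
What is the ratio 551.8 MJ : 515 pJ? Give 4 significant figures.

1071000000000000000

(551.8 × 10^6) / (515 × 10^-12) = 1.0715 × 10^18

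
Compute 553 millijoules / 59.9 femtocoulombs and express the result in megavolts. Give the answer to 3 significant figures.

(553e-3) / (59.9e-15) = 9.2321e12 V

9230000 megavolts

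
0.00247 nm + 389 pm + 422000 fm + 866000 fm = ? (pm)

1679.47 pm

In pm:
  0.00247 nm = 0.00247 × 10^3 pm = 2.47
  389 pm → 389
  422000 fm = 422000 × 10^-3 pm = 422
  866000 fm = 866000 × 10^-3 pm = 866
Sum: 2.47 + 389 + 422 + 866 = 1679.47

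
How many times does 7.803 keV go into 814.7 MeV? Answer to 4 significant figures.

104400

(814.7 × 10^6) / (7.803 × 10^3) = 104.41 × 10^3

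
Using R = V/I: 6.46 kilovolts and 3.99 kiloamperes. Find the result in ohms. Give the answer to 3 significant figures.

1.62 ohms

(6.46 × 10³) / (3.99 × 10³) = 1.619 Ω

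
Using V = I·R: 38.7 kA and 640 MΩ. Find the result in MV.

24768000 MV

38.7e3 × 640e6 = 24768e9 V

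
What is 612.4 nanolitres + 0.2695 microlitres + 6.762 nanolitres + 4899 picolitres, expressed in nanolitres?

In nanolitres:
  612.4 nanolitres → 612.4
  0.2695 microlitres = 0.2695e3 nanolitres = 269.5
  6.762 nanolitres → 6.762
  4899 picolitres = 4899e-3 nanolitres = 4.899
Sum: 612.4 + 269.5 + 6.762 + 4.899 = 893.561

893.561 nanolitres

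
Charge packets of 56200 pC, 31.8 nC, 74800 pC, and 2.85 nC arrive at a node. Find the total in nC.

165.65 nC

In nC:
  56200 pC = 56200 × 10⁻³ nC = 56.2
  31.8 nC → 31.8
  74800 pC = 74800 × 10⁻³ nC = 74.8
  2.85 nC → 2.85
Sum: 56.2 + 31.8 + 74.8 + 2.85 = 165.65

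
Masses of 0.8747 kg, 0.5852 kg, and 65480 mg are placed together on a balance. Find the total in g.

In g:
  0.8747 kg = 0.8747 × 10^3 g = 874.7
  0.5852 kg = 0.5852 × 10^3 g = 585.2
  65480 mg = 65480 × 10^-3 g = 65.48
Sum: 874.7 + 585.2 + 65.48 = 1525.38

1525.38 g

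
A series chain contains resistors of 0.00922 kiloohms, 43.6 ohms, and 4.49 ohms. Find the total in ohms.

In ohms:
  0.00922 kiloohms = 0.00922 × 10³ ohms = 9.22
  43.6 ohms → 43.6
  4.49 ohms → 4.49
Sum: 9.22 + 43.6 + 4.49 = 57.31

57.31 ohms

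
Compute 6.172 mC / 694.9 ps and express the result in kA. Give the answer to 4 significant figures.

8882 kA

(6.172e-3) / (694.9e-12) = 0.00888185e9 A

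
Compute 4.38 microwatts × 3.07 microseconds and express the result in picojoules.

4.38e-6 × 3.07e-6 = 13.4466e-12 J

13.4466 picojoules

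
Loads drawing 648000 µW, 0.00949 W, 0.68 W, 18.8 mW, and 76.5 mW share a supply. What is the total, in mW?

1432.79 mW

In mW:
  648000 µW = 648000e-3 mW = 648
  0.00949 W = 0.00949e3 mW = 9.49
  0.68 W = 0.68e3 mW = 680
  18.8 mW → 18.8
  76.5 mW → 76.5
Sum: 648 + 9.49 + 680 + 18.8 + 76.5 = 1432.79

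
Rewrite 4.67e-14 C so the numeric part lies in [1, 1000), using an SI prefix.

46.7 fC

= 46.7e-15 C; 1e-15 is femto.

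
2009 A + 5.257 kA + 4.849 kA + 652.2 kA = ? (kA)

664.315 kA

In kA:
  2009 A = 2009e-3 kA = 2.009
  5.257 kA → 5.257
  4.849 kA → 4.849
  652.2 kA → 652.2
Sum: 2.009 + 5.257 + 4.849 + 652.2 = 664.315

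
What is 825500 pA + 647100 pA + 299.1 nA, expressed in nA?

In nA:
  825500 pA = 825500 × 10^-3 nA = 825.5
  647100 pA = 647100 × 10^-3 nA = 647.1
  299.1 nA → 299.1
Sum: 825.5 + 647.1 + 299.1 = 1771.7

1771.7 nA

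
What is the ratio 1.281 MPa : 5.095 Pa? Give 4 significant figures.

251400

(1.281 × 10^6) / (5.095) = 0.25142 × 10^6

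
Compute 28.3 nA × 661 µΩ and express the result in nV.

28.3 × 10⁻⁹ × 661 × 10⁻⁶ = 18706.3 × 10⁻¹⁵ V

0.0187063 nV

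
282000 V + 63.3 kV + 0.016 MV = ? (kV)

361.3 kV

In kV:
  282000 V = 282000 × 10^-3 kV = 282
  63.3 kV → 63.3
  0.016 MV = 0.016 × 10^3 kV = 16
Sum: 282 + 63.3 + 16 = 361.3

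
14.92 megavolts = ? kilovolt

mega = 10⁶, kilo = 10³; factor is 10³.
14.92 × 10³ = 14920

14920 kilovolts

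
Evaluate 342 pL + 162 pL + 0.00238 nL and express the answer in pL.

506.38 pL

In pL:
  342 pL → 342
  162 pL → 162
  0.00238 nL = 0.00238 × 10^3 pL = 2.38
Sum: 342 + 162 + 2.38 = 506.38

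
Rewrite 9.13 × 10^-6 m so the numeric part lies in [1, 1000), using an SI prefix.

= 9.13 × 10^-6 m; 10^-6 is micro.

9.13 µm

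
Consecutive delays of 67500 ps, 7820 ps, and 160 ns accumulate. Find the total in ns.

In ns:
  67500 ps = 67500 × 10^-3 ns = 67.5
  7820 ps = 7820 × 10^-3 ns = 7.82
  160 ns → 160
Sum: 67.5 + 7.82 + 160 = 235.32

235.32 ns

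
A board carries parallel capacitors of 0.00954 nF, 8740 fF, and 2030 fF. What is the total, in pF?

20.31 pF

In pF:
  0.00954 nF = 0.00954 × 10^3 pF = 9.54
  8740 fF = 8740 × 10^-3 pF = 8.74
  2030 fF = 2030 × 10^-3 pF = 2.03
Sum: 9.54 + 8.74 + 2.03 = 20.31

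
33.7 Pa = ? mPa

33700 mPa

(no prefix) = 10⁰, milli = 10⁻³; factor is 10³.
33.7 × 10³ = 33700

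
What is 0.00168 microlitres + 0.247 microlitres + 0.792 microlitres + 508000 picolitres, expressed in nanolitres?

1548.68 nanolitres

In nanolitres:
  0.00168 microlitres = 0.00168 × 10³ nanolitres = 1.68
  0.247 microlitres = 0.247 × 10³ nanolitres = 247
  0.792 microlitres = 0.792 × 10³ nanolitres = 792
  508000 picolitres = 508000 × 10⁻³ nanolitres = 508
Sum: 1.68 + 247 + 792 + 508 = 1548.68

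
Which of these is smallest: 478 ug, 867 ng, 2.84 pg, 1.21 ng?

478 ug = 0.000478 g
867 ng = 0.000000867 g
2.84 pg = 0.00000000000284 g
1.21 ng = 0.00000000121 g

2.84 pg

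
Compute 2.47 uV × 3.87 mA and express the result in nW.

9.5589 nW

2.47e-6 × 3.87e-3 = 9.5589e-9 W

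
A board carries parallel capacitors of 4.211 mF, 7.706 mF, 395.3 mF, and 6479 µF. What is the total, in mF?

413.696 mF

In mF:
  4.211 mF → 4.211
  7.706 mF → 7.706
  395.3 mF → 395.3
  6479 µF = 6479 × 10^-3 mF = 6.479
Sum: 4.211 + 7.706 + 395.3 + 6.479 = 413.696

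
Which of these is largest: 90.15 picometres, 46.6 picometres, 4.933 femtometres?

90.15 picometres = 0.00000000009015 metres
46.6 picometres = 0.0000000000466 metres
4.933 femtometres = 0.000000000000004933 metres

90.15 picometres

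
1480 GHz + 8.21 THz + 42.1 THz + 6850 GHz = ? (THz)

In THz:
  1480 GHz = 1480 × 10^-3 THz = 1.48
  8.21 THz → 8.21
  42.1 THz → 42.1
  6850 GHz = 6850 × 10^-3 THz = 6.85
Sum: 1.48 + 8.21 + 42.1 + 6.85 = 58.64

58.64 THz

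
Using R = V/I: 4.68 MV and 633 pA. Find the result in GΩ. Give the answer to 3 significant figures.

(4.68 × 10^6) / (633 × 10^-12) = 0.0073934 × 10^18 Ω

7390000 GΩ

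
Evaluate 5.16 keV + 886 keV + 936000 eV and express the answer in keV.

1827.16 keV

In keV:
  5.16 keV → 5.16
  886 keV → 886
  936000 eV = 936000 × 10^-3 keV = 936
Sum: 5.16 + 886 + 936 = 1827.16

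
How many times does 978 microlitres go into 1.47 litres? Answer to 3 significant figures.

1500

(1.47) / (978 × 10^-6) = 0.001503 × 10^6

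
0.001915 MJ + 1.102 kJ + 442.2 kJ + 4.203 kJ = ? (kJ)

449.42 kJ

In kJ:
  0.001915 MJ = 0.001915 × 10^3 kJ = 1.915
  1.102 kJ → 1.102
  442.2 kJ → 442.2
  4.203 kJ → 4.203
Sum: 1.915 + 1.102 + 442.2 + 4.203 = 449.42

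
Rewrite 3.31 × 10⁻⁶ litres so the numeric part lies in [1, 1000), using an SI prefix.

= 3.31 × 10⁻⁶ litres; 10⁻⁶ is micro.

3.31 microlitres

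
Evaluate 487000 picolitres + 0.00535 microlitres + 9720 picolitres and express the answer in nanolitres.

In nanolitres:
  487000 picolitres = 487000e-3 nanolitres = 487
  0.00535 microlitres = 0.00535e3 nanolitres = 5.35
  9720 picolitres = 9720e-3 nanolitres = 9.72
Sum: 487 + 5.35 + 9.72 = 502.07

502.07 nanolitres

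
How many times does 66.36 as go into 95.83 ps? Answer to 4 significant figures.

1444000

(95.83 × 10^-12) / (66.36 × 10^-18) = 1.4441 × 10^6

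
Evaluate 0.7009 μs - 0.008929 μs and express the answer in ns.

In ns:
  0.7009 μs = 0.7009e3 ns = 700.9
  0.008929 μs = 0.008929e3 ns = 8.929
Difference: 700.9 - 8.929 = 691.971

691.971 ns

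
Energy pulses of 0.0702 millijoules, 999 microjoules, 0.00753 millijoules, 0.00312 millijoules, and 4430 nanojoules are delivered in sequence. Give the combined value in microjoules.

1084.28 microjoules

In microjoules:
  0.0702 millijoules = 0.0702e3 microjoules = 70.2
  999 microjoules → 999
  0.00753 millijoules = 0.00753e3 microjoules = 7.53
  0.00312 millijoules = 0.00312e3 microjoules = 3.12
  4430 nanojoules = 4430e-3 microjoules = 4.43
Sum: 70.2 + 999 + 7.53 + 3.12 + 4.43 = 1084.28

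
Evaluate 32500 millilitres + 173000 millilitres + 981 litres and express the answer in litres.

In litres:
  32500 millilitres = 32500 × 10⁻³ litres = 32.5
  173000 millilitres = 173000 × 10⁻³ litres = 173
  981 litres → 981
Sum: 32.5 + 173 + 981 = 1186.5

1186.5 litres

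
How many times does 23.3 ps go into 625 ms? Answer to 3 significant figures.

26800000000

(625e-3) / (23.3e-12) = 26.82e9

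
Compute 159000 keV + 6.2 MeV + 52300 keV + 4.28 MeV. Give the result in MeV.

In MeV:
  159000 keV = 159000 × 10^-3 MeV = 159
  6.2 MeV → 6.2
  52300 keV = 52300 × 10^-3 MeV = 52.3
  4.28 MeV → 4.28
Sum: 159 + 6.2 + 52.3 + 4.28 = 221.78

221.78 MeV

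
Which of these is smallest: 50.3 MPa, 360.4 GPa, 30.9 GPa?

50.3 MPa

50.3 MPa = 50300000 Pa
360.4 GPa = 360400000000 Pa
30.9 GPa = 30900000000 Pa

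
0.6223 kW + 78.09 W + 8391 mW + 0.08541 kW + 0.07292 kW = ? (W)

867.111 W

In W:
  0.6223 kW = 0.6223 × 10³ W = 622.3
  78.09 W → 78.09
  8391 mW = 8391 × 10⁻³ W = 8.391
  0.08541 kW = 0.08541 × 10³ W = 85.41
  0.07292 kW = 0.07292 × 10³ W = 72.92
Sum: 622.3 + 78.09 + 8.391 + 85.41 + 72.92 = 867.111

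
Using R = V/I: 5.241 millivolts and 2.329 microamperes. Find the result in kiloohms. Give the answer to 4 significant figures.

(5.241e-3) / (2.329e-6) = 2.25032e3 Ω

2.250 kiloohms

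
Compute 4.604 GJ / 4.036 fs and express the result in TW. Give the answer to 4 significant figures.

(4.604 × 10^9) / (4.036 × 10^-15) = 1.14073 × 10^24 W

1141000000000 TW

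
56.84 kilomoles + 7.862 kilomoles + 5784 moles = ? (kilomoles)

70.486 kilomoles

In kilomoles:
  56.84 kilomoles → 56.84
  7.862 kilomoles → 7.862
  5784 moles = 5784 × 10⁻³ kilomoles = 5.784
Sum: 56.84 + 7.862 + 5.784 = 70.486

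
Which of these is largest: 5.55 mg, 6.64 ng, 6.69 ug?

5.55 mg

5.55 mg = 0.00555 g
6.64 ng = 0.00000000664 g
6.69 ug = 0.00000669 g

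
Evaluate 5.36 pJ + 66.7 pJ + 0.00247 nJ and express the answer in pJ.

74.53 pJ

In pJ:
  5.36 pJ → 5.36
  66.7 pJ → 66.7
  0.00247 nJ = 0.00247 × 10^3 pJ = 2.47
Sum: 5.36 + 66.7 + 2.47 = 74.53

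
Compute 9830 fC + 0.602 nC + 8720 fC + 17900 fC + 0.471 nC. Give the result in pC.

In pC:
  9830 fC = 9830 × 10⁻³ pC = 9.83
  0.602 nC = 0.602 × 10³ pC = 602
  8720 fC = 8720 × 10⁻³ pC = 8.72
  17900 fC = 17900 × 10⁻³ pC = 17.9
  0.471 nC = 0.471 × 10³ pC = 471
Sum: 9.83 + 602 + 8.72 + 17.9 + 471 = 1109.45

1109.45 pC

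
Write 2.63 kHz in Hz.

kilo = 10^3, (no prefix) = 10^0; factor is 10^3.
2.63 × 10^3 = 2630

2630 Hz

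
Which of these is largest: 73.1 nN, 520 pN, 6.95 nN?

73.1 nN = 0.0000000731 N
520 pN = 0.00000000052 N
6.95 nN = 0.00000000695 N

73.1 nN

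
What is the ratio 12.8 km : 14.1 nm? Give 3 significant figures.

(12.8 × 10^3) / (14.1 × 10^-9) = 0.9078 × 10^12

908000000000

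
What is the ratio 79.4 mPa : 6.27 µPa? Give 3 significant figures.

12700

(79.4 × 10⁻³) / (6.27 × 10⁻⁶) = 12.66 × 10³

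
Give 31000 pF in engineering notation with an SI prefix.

= 31 × 10^-9 F; 10^-9 is nano.

31 nF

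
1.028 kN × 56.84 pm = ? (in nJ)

1.028 × 10³ × 56.84 × 10⁻¹² = 58.43152 × 10⁻⁹ J

58.43152 nJ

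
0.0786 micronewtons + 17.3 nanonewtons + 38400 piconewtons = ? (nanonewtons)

134.3 nanonewtons

In nanonewtons:
  0.0786 micronewtons = 0.0786 × 10³ nanonewtons = 78.6
  17.3 nanonewtons → 17.3
  38400 piconewtons = 38400 × 10⁻³ nanonewtons = 38.4
Sum: 78.6 + 17.3 + 38.4 = 134.3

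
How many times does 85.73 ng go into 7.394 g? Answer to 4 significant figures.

86250000

(7.394) / (85.73e-9) = 0.086248e9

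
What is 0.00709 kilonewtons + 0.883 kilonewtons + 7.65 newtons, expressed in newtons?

In newtons:
  0.00709 kilonewtons = 0.00709 × 10³ newtons = 7.09
  0.883 kilonewtons = 0.883 × 10³ newtons = 883
  7.65 newtons → 7.65
Sum: 7.09 + 883 + 7.65 = 897.74

897.74 newtons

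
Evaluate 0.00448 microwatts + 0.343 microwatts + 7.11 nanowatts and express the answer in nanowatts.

In nanowatts:
  0.00448 microwatts = 0.00448 × 10^3 nanowatts = 4.48
  0.343 microwatts = 0.343 × 10^3 nanowatts = 343
  7.11 nanowatts → 7.11
Sum: 4.48 + 343 + 7.11 = 354.59

354.59 nanowatts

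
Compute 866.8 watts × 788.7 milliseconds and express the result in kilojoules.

866.8 × 788.7 × 10^-3 = 683645.16 × 10^-3 J

0.68364516 kilojoules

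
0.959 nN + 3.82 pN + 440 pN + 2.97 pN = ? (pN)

1405.79 pN

In pN:
  0.959 nN = 0.959 × 10³ pN = 959
  3.82 pN → 3.82
  440 pN → 440
  2.97 pN → 2.97
Sum: 959 + 3.82 + 440 + 2.97 = 1405.79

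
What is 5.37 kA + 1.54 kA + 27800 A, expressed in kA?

34.71 kA

In kA:
  5.37 kA → 5.37
  1.54 kA → 1.54
  27800 A = 27800e-3 kA = 27.8
Sum: 5.37 + 1.54 + 27.8 = 34.71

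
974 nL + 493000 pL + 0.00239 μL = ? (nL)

In nL:
  974 nL → 974
  493000 pL = 493000e-3 nL = 493
  0.00239 μL = 0.00239e3 nL = 2.39
Sum: 974 + 493 + 2.39 = 1469.39

1469.39 nL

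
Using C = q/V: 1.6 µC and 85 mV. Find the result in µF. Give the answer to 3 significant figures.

18.8 µF

(1.6 × 10⁻⁶) / (85 × 10⁻³) = 0.018824 × 10⁻³ F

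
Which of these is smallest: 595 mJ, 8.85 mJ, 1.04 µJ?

1.04 µJ

595 mJ = 0.595 J
8.85 mJ = 0.00885 J
1.04 µJ = 0.00000104 J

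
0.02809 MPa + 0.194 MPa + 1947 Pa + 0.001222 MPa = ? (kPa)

225.259 kPa

In kPa:
  0.02809 MPa = 0.02809 × 10³ kPa = 28.09
  0.194 MPa = 0.194 × 10³ kPa = 194
  1947 Pa = 1947 × 10⁻³ kPa = 1.947
  0.001222 MPa = 0.001222 × 10³ kPa = 1.222
Sum: 28.09 + 194 + 1.947 + 1.222 = 225.259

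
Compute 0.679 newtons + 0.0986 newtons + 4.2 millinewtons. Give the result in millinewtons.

In millinewtons:
  0.679 newtons = 0.679e3 millinewtons = 679
  0.0986 newtons = 0.0986e3 millinewtons = 98.6
  4.2 millinewtons → 4.2
Sum: 679 + 98.6 + 4.2 = 781.8

781.8 millinewtons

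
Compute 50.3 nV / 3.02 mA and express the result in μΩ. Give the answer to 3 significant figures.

(50.3e-9) / (3.02e-3) = 16.656e-6 Ω

16.7 μΩ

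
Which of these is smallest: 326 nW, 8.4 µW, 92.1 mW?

326 nW = 0.000000326 W
8.4 µW = 0.0000084 W
92.1 mW = 0.0921 W

326 nW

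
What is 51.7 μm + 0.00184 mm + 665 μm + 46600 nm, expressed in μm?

765.14 μm

In μm:
  51.7 μm → 51.7
  0.00184 mm = 0.00184 × 10^3 μm = 1.84
  665 μm → 665
  46600 nm = 46600 × 10^-3 μm = 46.6
Sum: 51.7 + 1.84 + 665 + 46.6 = 765.14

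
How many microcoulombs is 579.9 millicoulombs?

579900 microcoulombs

milli = 10^-3, micro = 10^-6; factor is 10^3.
579.9 × 10^3 = 579900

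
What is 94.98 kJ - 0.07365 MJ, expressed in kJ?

21.33 kJ

In kJ:
  94.98 kJ → 94.98
  0.07365 MJ = 0.07365 × 10³ kJ = 73.65
Difference: 94.98 - 73.65 = 21.33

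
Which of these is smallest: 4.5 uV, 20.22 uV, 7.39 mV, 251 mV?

4.5 uV

4.5 uV = 0.0000045 V
20.22 uV = 0.00002022 V
7.39 mV = 0.00739 V
251 mV = 0.251 V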